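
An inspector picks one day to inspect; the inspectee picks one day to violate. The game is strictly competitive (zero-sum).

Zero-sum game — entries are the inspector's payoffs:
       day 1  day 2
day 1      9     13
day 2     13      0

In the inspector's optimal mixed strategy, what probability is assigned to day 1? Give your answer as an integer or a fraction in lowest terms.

13/17

Row minima are 9 and 0, so the inspector's maximin is 9; column maxima are 13 and 13, so the inspectee's minimax is 13. These differ, so the equilibrium is in mixed strategies.
Let the inspector play day 1 with probability p. The inspectee is indifferent when 9p + 13(1−p) = 13p, giving p = 13/17.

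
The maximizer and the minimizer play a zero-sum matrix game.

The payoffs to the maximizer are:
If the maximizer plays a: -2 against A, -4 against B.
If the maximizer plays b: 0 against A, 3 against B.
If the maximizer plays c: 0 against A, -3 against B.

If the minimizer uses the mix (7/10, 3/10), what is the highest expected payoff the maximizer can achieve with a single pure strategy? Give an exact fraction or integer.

a: (-2)·(7/10) + (-4)·(3/10) = -13/5.
b: (0)·(7/10) + (3)·(3/10) = 9/10.
c: (0)·(7/10) + (-3)·(3/10) = -9/10.
The best pure response is b with expected payoff 9/10.

9/10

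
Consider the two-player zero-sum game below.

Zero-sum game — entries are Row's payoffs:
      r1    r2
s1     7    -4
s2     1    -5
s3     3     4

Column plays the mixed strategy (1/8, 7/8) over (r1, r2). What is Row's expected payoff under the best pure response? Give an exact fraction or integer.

31/8

s1: (7)·(1/8) + (-4)·(7/8) = -21/8.
s2: (1)·(1/8) + (-5)·(7/8) = -17/4.
s3: (3)·(1/8) + (4)·(7/8) = 31/8.
The best pure response is s3 with expected payoff 31/8.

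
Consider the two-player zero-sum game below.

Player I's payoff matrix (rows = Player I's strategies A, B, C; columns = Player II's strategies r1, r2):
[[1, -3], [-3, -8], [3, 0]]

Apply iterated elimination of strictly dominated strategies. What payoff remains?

Column r1 is strictly dominated by r2 for Player II (-3<1, -8<-3, 0<3); eliminate r1.
Row B is strictly dominated by row A (-3>-8); eliminate B.
Row A is strictly dominated by row C (0>-3); eliminate A.
Only (C, r2) remains, with payoff 0.

0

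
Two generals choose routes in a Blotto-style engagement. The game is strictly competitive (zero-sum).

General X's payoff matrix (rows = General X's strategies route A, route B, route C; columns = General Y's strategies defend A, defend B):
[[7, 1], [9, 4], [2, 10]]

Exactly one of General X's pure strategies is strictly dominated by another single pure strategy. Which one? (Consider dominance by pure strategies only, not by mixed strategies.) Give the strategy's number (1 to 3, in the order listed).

Compare route A with route B: 9 > 7, 4 > 1.
So route B strictly dominates route A for General X; route A is strictly dominated.

1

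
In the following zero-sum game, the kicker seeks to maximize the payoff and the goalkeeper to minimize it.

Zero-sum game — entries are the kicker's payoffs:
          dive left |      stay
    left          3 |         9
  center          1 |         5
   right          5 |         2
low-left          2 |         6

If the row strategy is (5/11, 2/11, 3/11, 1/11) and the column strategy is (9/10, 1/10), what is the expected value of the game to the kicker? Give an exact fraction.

373/110

Against (9/10, 1/10), each row's expected payoff is left: 18/5; center: 7/5; right: 47/10; low-left: 12/5.
Taking the (5/11, 2/11, 3/11, 1/11)-weighted average: (5/11)·(18/5) + (2/11)·(7/5) + (3/11)·(47/10) + (1/11)·(12/5) = 373/110.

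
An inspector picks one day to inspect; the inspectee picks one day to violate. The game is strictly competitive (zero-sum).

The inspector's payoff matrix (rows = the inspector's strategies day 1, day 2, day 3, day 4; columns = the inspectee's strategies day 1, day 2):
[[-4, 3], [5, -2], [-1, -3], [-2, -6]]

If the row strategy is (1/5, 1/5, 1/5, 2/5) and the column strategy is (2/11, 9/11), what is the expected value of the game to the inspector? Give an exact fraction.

Against (2/11, 9/11), each row's expected payoff is day 1: 19/11; day 2: -8/11; day 3: -29/11; day 4: -58/11.
Taking the (1/5, 1/5, 1/5, 2/5)-weighted average: (1/5)·(19/11) + (1/5)·(-8/11) + (1/5)·(-29/11) + (2/5)·(-58/11) = -134/55.

-134/55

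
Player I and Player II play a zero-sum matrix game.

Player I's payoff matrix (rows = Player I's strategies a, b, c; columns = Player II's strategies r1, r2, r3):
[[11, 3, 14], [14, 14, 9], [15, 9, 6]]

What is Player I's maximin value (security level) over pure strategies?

9

The worst-case payoff for each row is a: 3, b: 9, c: 6.
The best of these is 9.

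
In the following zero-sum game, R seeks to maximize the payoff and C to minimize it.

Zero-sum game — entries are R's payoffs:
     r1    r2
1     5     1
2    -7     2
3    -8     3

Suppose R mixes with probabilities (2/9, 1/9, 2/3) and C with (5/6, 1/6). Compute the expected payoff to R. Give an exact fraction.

-203/54

Against (5/6, 1/6), each row's expected payoff is 1: 13/3; 2: -11/2; 3: -37/6.
Taking the (2/9, 1/9, 2/3)-weighted average: (2/9)·(13/3) + (1/9)·(-11/2) + (2/3)·(-37/6) = -203/54.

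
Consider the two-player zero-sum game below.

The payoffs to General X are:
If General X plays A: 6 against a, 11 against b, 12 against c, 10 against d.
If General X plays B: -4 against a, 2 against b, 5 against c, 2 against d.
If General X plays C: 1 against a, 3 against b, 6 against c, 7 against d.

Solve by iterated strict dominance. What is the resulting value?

6

Row C is strictly dominated by row A (6>1, 11>3, 12>6, 10>7); eliminate C.
Column b is strictly dominated by a for General Y (6<11, -4<2); eliminate b.
Row B is strictly dominated by row A (6>-4, 12>5, 10>2); eliminate B.
Column c is strictly dominated by a for General Y (6<12); eliminate c.
Column d is strictly dominated by a for General Y (6<10); eliminate d.
Only (A, a) remains, with payoff 6.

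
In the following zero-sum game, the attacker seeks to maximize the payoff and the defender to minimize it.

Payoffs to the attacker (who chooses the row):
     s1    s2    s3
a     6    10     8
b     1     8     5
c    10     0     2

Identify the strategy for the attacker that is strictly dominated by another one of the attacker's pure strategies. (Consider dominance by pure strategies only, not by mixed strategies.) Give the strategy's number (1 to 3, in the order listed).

2

Compare b with a: 6 > 1, 10 > 8, 8 > 5.
So a strictly dominates b for the attacker; b is strictly dominated.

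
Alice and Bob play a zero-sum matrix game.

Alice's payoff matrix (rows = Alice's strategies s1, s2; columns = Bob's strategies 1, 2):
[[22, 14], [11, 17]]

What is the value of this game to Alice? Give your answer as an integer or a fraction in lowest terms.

110/7

Row minima are 14 and 11, so Alice's maximin is 14; column maxima are 22 and 17, so Bob's minimax is 17. These differ, so the equilibrium is in mixed strategies.
Let Alice play s1 with probability p. Bob is indifferent when 22p + 11(1−p) = 14p + 17(1−p), giving p = 3/7.
Let Bob play 1 with probability q. Alice is indifferent when 22q + 14(1−q) = 11q + 17(1−q), giving q = 3/14.
The value is 22·(3/14) + (14)·(11/14) = 110/7.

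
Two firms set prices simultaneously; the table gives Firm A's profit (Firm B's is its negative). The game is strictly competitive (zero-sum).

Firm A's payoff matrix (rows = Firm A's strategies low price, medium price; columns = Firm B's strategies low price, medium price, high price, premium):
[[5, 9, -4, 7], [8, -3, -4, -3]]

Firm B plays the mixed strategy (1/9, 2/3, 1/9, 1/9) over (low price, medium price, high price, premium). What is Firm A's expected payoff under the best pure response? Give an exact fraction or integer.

low price: (5)·(1/9) + (9)·(2/3) + (-4)·(1/9) + (7)·(1/9) = 62/9.
medium price: (8)·(1/9) + (-3)·(2/3) + (-4)·(1/9) + (-3)·(1/9) = -17/9.
The best pure response is low price with expected payoff 62/9.

62/9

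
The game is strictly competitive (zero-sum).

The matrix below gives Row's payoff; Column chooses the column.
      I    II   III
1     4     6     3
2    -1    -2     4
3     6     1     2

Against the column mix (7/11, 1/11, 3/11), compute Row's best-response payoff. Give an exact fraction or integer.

49/11

1: (4)·(7/11) + (6)·(1/11) + (3)·(3/11) = 43/11.
2: (-1)·(7/11) + (-2)·(1/11) + (4)·(3/11) = 3/11.
3: (6)·(7/11) + (1)·(1/11) + (2)·(3/11) = 49/11.
The best pure response is 3 with expected payoff 49/11.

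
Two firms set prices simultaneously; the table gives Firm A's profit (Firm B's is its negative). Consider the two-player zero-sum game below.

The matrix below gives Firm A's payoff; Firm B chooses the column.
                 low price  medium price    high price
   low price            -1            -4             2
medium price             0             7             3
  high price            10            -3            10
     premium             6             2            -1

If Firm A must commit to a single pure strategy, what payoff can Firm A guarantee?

0

The worst-case payoff for each row is low price: -4, medium price: 0, high price: -3, premium: -1.
The best of these is 0.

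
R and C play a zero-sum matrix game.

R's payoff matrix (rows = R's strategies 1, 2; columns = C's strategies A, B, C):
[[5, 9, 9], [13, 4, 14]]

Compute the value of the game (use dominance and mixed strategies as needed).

Column C is strictly dominated by A for C (it gives R more in every row).
The remaining 2×2 game on (1, 2) × (A, B) has no saddle point. Let R play 1 with probability p; indifference gives 5p + 13(1−p) = 9p + 4(1−p), so p = 9/13.
Similarly C's optimal q on A is 5/13, and the value is 5·(5/13) + (9)·(8/13) = 97/13.

97/13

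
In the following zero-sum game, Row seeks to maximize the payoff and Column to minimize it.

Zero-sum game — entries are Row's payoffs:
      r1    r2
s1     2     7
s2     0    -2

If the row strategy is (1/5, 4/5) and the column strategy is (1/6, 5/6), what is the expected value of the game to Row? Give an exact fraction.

-1/10

Against (1/6, 5/6), each row's expected payoff is s1: 37/6; s2: -5/3.
Taking the (1/5, 4/5)-weighted average: (1/5)·(37/6) + (4/5)·(-5/3) = -1/10.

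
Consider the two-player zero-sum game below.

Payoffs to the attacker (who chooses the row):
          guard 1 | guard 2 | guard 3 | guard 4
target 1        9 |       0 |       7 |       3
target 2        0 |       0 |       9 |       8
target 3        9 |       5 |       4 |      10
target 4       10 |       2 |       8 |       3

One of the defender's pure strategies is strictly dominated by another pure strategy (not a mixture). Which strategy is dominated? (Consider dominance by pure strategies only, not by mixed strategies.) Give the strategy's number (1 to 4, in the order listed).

The defender prefers columns that give the attacker less. Compare guard 4 with guard 2: 0 < 3, 0 < 8, 5 < 10, 2 < 3.
So guard 2 strictly dominates guard 4 for the defender; guard 4 is strictly dominated.

4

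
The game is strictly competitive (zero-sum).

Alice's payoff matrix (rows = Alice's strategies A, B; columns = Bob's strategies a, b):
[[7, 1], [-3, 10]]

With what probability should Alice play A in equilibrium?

13/19

Row minima are 1 and -3, so Alice's maximin is 1; column maxima are 7 and 10, so Bob's minimax is 7. These differ, so the equilibrium is in mixed strategies.
Let Alice play A with probability p. Bob is indifferent when 7p − 3(1−p) = p + 10(1−p), giving p = 13/19.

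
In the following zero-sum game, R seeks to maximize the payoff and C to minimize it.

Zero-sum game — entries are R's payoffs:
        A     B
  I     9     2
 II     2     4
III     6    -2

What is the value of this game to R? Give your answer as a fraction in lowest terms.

Row III is strictly dominated by row I, so R never plays it.
The remaining 2×2 game on (I, II) × (A, B) has no saddle point. Let R play I with probability p; indifference gives 9p + 2(1−p) = 2p + 4(1−p), so p = 2/9.
Similarly C's optimal q on A is 2/9, and the value is 9·(2/9) + (2)·(7/9) = 32/9.

32/9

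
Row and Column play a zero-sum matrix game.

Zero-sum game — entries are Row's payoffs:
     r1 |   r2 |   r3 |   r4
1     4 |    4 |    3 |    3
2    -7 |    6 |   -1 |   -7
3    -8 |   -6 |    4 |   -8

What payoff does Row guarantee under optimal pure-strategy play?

Row minima: 3, -7, -8 → Row's maximin is 3.
Column maxima: 4, 6, 4, 3 → Column's minimax is 3.
They coincide at (1, r4), so the value is 3.

3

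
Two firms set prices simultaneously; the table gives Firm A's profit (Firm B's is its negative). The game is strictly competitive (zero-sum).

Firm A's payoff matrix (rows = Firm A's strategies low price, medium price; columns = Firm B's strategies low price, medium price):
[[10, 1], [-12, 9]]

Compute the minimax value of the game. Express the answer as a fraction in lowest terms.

Row minima are 1 and -12, so Firm A's maximin is 1; column maxima are 10 and 9, so Firm B's minimax is 9. These differ, so the equilibrium is in mixed strategies.
Let Firm A play low price with probability p. Firm B is indifferent when 10p − 12(1−p) = p + 9(1−p), giving p = 7/10.
Let Firm B play low price with probability q. Firm A is indifferent when 10q + (1−q) = −12q + 9(1−q), giving q = 4/15.
The value is 10·(4/15) + (1)·(11/15) = 17/5.

17/5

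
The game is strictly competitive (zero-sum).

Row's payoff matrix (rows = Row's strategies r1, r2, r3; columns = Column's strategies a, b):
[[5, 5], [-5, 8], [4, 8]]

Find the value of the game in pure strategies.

5

Row minima: 5, -5, 4 → Row's maximin is 5.
Column maxima: 5, 8 → Column's minimax is 5.
They coincide at (r1, a), so the value is 5.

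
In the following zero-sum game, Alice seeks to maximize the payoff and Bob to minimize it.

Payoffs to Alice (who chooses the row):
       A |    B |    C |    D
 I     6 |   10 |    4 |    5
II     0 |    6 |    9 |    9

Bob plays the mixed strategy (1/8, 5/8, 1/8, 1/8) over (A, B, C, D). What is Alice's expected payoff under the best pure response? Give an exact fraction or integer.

I: (6)·(1/8) + (10)·(5/8) + (4)·(1/8) + (5)·(1/8) = 65/8.
II: (0)·(1/8) + (6)·(5/8) + (9)·(1/8) + (9)·(1/8) = 6.
The best pure response is I with expected payoff 65/8.

65/8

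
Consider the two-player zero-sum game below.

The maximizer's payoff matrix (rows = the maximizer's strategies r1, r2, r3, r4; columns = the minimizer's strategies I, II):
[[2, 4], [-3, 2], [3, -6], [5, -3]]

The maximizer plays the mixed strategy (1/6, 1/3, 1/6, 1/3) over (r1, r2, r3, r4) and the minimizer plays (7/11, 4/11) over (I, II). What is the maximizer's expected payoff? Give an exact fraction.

47/66

Against (7/11, 4/11), each row's expected payoff is r1: 30/11; r2: -13/11; r3: -3/11; r4: 23/11.
Taking the (1/6, 1/3, 1/6, 1/3)-weighted average: (1/6)·(30/11) + (1/3)·(-13/11) + (1/6)·(-3/11) + (1/3)·(23/11) = 47/66.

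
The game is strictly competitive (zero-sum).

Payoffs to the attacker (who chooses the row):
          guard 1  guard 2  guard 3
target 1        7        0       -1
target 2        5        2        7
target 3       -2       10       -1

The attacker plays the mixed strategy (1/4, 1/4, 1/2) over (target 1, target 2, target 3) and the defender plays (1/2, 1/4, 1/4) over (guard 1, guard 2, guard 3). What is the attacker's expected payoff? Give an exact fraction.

Against (1/2, 1/4, 1/4), each row's expected payoff is target 1: 13/4; target 2: 19/4; target 3: 5/4.
Taking the (1/4, 1/4, 1/2)-weighted average: (1/4)·(13/4) + (1/4)·(19/4) + (1/2)·(5/4) = 21/8.

21/8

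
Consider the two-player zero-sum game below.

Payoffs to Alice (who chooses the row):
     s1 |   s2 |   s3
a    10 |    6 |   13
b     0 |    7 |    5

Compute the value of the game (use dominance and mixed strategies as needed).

Column s3 is strictly dominated by s1 for Bob (it gives Alice more in every row).
The remaining 2×2 game on (a, b) × (s1, s2) has no saddle point. Let Alice play a with probability p; indifference gives 10p = 6p + 7(1−p), so p = 7/11.
Similarly Bob's optimal q on s1 is 1/11, and the value is 10·(1/11) + (6)·(10/11) = 70/11.

70/11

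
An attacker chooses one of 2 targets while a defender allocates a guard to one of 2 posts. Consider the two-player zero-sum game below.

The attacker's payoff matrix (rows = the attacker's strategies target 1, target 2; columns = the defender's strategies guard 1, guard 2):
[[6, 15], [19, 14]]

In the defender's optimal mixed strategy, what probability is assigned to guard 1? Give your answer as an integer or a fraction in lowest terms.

1/14

Row minima are 6 and 14, so the attacker's maximin is 14; column maxima are 19 and 15, so the defender's minimax is 15. These differ, so the equilibrium is in mixed strategies.
Let the defender play guard 1 with probability q. The attacker is indifferent when 6q + 15(1−q) = 19q + 14(1−q), giving q = 1/14.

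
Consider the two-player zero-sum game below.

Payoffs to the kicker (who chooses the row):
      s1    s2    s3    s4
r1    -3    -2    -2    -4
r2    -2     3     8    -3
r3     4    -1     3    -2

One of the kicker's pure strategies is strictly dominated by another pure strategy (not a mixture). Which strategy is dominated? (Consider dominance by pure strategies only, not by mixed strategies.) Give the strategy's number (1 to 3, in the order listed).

1

Compare r1 with r2: -2 > -3, 3 > -2, 8 > -2, -3 > -4.
So r2 strictly dominates r1 for the kicker; r1 is strictly dominated.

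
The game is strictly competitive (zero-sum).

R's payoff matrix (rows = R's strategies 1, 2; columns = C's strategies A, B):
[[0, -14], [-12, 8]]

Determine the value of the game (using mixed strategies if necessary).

-84/17

Row minima are -14 and -12, so R's maximin is -12; column maxima are 0 and 8, so C's minimax is 0. These differ, so the equilibrium is in mixed strategies.
Let R play 1 with probability p. C is indifferent when −12(1−p) = −14p + 8(1−p), giving p = 10/17.
Let C play A with probability q. R is indifferent when −14(1−q) = −12q + 8(1−q), giving q = 11/17.
The value is 0·(11/17) + (-14)·(6/17) = -84/17.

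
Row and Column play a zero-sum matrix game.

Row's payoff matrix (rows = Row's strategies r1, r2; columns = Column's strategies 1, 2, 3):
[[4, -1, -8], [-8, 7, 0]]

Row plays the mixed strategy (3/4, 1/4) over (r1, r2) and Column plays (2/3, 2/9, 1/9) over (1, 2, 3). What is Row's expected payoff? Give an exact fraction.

2/9

Against (2/3, 2/9, 1/9), each row's expected payoff is r1: 14/9; r2: -34/9.
Taking the (3/4, 1/4)-weighted average: (3/4)·(14/9) + (1/4)·(-34/9) = 2/9.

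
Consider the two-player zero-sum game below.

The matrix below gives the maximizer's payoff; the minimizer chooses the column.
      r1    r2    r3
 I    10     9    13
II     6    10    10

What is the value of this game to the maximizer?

Column r3 is strictly dominated by r1 for the minimizer (it gives the maximizer more in every row).
The remaining 2×2 game on (I, II) × (r1, r2) has no saddle point. Let the maximizer play I with probability p; indifference gives 10p + 6(1−p) = 9p + 10(1−p), so p = 4/5.
Similarly the minimizer's optimal q on r1 is 1/5, and the value is 10·(1/5) + (9)·(4/5) = 46/5.

46/5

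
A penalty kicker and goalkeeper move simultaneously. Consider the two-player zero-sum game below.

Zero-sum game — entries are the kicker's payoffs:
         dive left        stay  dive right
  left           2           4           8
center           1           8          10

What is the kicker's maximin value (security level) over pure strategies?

2

The worst-case payoff for each row is left: 2, center: 1.
The best of these is 2.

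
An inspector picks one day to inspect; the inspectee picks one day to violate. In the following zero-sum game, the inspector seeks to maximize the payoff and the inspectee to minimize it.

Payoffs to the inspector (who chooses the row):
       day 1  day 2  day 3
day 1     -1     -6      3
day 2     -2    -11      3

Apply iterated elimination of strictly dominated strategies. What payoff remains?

Column day 1 is strictly dominated by day 2 for the inspectee (-6<-1, -11<-2); eliminate day 1.
Column day 3 is strictly dominated by day 2 for the inspectee (-6<3, -11<3); eliminate day 3.
Row day 2 is strictly dominated by row day 1 (-6>-11); eliminate day 2.
Only (day 1, day 2) remains, with payoff -6.

-6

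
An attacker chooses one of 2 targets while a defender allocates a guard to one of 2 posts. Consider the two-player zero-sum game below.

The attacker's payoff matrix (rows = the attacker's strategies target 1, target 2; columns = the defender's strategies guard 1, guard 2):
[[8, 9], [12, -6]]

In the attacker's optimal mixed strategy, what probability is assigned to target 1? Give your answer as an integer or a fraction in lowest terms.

Row minima are 8 and -6, so the attacker's maximin is 8; column maxima are 12 and 9, so the defender's minimax is 9. These differ, so the equilibrium is in mixed strategies.
Let the attacker play target 1 with probability p. The defender is indifferent when 8p + 12(1−p) = 9p − 6(1−p), giving p = 18/19.

18/19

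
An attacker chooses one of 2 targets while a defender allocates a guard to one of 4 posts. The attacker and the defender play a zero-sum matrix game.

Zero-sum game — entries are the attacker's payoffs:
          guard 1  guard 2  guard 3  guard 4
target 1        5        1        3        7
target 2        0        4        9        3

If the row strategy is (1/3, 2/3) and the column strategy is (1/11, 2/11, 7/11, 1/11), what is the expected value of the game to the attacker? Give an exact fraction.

61/11

Against (1/11, 2/11, 7/11, 1/11), each row's expected payoff is target 1: 35/11; target 2: 74/11.
Taking the (1/3, 2/3)-weighted average: (1/3)·(35/11) + (2/3)·(74/11) = 61/11.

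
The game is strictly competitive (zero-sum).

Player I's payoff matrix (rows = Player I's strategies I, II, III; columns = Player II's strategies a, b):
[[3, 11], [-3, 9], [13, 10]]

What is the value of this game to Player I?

113/11

Row II is strictly dominated by row I, so Player I never plays it.
The remaining 2×2 game on (I, III) × (a, b) has no saddle point. Let Player I play I with probability p; indifference gives 3p + 13(1−p) = 11p + 10(1−p), so p = 3/11.
Similarly Player II's optimal q on a is 1/11, and the value is 3·(1/11) + (11)·(10/11) = 113/11.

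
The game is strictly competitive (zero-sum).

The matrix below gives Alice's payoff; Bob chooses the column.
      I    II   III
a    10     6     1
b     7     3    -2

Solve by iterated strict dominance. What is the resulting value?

Column I is strictly dominated by II for Bob (6<10, 3<7); eliminate I.
Column II is strictly dominated by III for Bob (1<6, -2<3); eliminate II.
Row b is strictly dominated by row a (1>-2); eliminate b.
Only (a, III) remains, with payoff 1.

1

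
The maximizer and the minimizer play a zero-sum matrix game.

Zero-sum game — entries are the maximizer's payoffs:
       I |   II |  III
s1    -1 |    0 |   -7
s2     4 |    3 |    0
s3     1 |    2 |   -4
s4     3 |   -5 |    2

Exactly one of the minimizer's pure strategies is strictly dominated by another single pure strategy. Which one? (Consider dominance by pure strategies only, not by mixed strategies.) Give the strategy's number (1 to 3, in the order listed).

1

The minimizer prefers columns that give the maximizer less. Compare I with III: -7 < -1, 0 < 4, -4 < 1, 2 < 3.
So III strictly dominates I for the minimizer; I is strictly dominated.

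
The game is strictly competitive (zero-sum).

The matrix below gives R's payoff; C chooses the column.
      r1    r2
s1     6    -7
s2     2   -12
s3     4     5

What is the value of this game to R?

29/7

Row s2 is strictly dominated by row s1, so R never plays it.
The remaining 2×2 game on (s1, s3) × (r1, r2) has no saddle point. Let R play s1 with probability p; indifference gives 6p + 4(1−p) = −7p + 5(1−p), so p = 1/14.
Similarly C's optimal q on r1 is 6/7, and the value is 6·(6/7) + (-7)·(1/7) = 29/7.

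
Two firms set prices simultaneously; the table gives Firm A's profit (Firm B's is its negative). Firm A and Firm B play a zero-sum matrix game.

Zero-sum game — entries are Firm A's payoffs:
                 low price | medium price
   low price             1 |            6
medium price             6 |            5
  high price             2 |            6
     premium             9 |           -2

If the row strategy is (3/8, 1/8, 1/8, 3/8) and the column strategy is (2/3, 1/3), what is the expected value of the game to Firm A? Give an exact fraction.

33/8

Against (2/3, 1/3), each row's expected payoff is low price: 8/3; medium price: 17/3; high price: 10/3; premium: 16/3.
Taking the (3/8, 1/8, 1/8, 3/8)-weighted average: (3/8)·(8/3) + (1/8)·(17/3) + (1/8)·(10/3) + (3/8)·(16/3) = 33/8.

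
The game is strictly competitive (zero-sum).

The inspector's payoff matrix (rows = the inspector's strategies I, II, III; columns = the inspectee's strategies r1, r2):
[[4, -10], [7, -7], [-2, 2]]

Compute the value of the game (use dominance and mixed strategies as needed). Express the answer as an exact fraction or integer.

Row I is strictly dominated by row II, so the inspector never plays it.
The remaining 2×2 game on (II, III) × (r1, r2) has no saddle point. Let the inspector play II with probability p; indifference gives 7p − 2(1−p) = −7p + 2(1−p), so p = 2/9.
Similarly the inspectee's optimal q on r1 is 1/2, and the value is 7·(1/2) + (-7)·(1/2) = 0.

0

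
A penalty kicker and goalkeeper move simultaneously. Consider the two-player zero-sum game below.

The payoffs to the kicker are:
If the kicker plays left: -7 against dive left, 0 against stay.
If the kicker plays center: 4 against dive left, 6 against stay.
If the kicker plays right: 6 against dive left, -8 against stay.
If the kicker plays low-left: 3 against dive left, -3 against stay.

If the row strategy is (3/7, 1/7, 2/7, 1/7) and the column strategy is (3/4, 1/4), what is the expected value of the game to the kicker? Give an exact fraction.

-19/28

Against (3/4, 1/4), each row's expected payoff is left: -21/4; center: 9/2; right: 5/2; low-left: 3/2.
Taking the (3/7, 1/7, 2/7, 1/7)-weighted average: (3/7)·(-21/4) + (1/7)·(9/2) + (2/7)·(5/2) + (1/7)·(3/2) = -19/28.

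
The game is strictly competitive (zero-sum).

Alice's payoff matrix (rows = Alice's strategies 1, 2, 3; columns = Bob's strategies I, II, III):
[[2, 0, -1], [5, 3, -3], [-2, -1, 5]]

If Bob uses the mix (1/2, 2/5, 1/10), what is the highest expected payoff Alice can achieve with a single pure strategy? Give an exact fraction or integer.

17/5

1: (2)·(1/2) + (0)·(2/5) + (-1)·(1/10) = 9/10.
2: (5)·(1/2) + (3)·(2/5) + (-3)·(1/10) = 17/5.
3: (-2)·(1/2) + (-1)·(2/5) + (5)·(1/10) = -9/10.
The best pure response is 2 with expected payoff 17/5.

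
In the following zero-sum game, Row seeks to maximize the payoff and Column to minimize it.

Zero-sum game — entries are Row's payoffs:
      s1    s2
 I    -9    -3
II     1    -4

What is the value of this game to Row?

Row minima are -9 and -4, so Row's maximin is -4; column maxima are 1 and -3, so Column's minimax is -3. These differ, so the equilibrium is in mixed strategies.
Let Row play I with probability p. Column is indifferent when −9p + (1−p) = −3p − 4(1−p), giving p = 5/11.
Let Column play s1 with probability q. Row is indifferent when −9q − 3(1−q) = q − 4(1−q), giving q = 1/11.
The value is -9·(1/11) + (-3)·(10/11) = -39/11.

-39/11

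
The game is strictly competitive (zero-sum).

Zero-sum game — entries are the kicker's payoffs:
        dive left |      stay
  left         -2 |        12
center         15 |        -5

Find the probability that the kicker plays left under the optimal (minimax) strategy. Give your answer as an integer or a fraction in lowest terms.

Row minima are -2 and -5, so the kicker's maximin is -2; column maxima are 15 and 12, so the goalkeeper's minimax is 12. These differ, so the equilibrium is in mixed strategies.
Let the kicker play left with probability p. The goalkeeper is indifferent when −2p + 15(1−p) = 12p − 5(1−p), giving p = 10/17.

10/17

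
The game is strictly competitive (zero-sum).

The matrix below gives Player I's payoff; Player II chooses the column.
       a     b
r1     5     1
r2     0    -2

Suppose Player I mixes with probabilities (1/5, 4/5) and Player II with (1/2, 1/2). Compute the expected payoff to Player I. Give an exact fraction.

-1/5

Against (1/2, 1/2), each row's expected payoff is r1: 3; r2: -1.
Taking the (1/5, 4/5)-weighted average: (1/5)·(3) + (4/5)·(-1) = -1/5.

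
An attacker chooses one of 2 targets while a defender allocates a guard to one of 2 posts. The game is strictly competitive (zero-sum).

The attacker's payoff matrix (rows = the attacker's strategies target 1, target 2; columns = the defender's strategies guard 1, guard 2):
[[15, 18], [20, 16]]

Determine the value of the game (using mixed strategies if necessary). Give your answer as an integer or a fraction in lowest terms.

120/7

Row minima are 15 and 16, so the attacker's maximin is 16; column maxima are 20 and 18, so the defender's minimax is 18. These differ, so the equilibrium is in mixed strategies.
Let the attacker play target 1 with probability p. The defender is indifferent when 15p + 20(1−p) = 18p + 16(1−p), giving p = 4/7.
Let the defender play guard 1 with probability q. The attacker is indifferent when 15q + 18(1−q) = 20q + 16(1−q), giving q = 2/7.
The value is 15·(2/7) + (18)·(5/7) = 120/7.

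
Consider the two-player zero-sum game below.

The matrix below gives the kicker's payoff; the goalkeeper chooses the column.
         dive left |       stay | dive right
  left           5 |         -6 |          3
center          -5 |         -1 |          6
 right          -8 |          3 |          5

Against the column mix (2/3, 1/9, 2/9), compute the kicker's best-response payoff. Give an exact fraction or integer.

left: (5)·(2/3) + (-6)·(1/9) + (3)·(2/9) = 10/3.
center: (-5)·(2/3) + (-1)·(1/9) + (6)·(2/9) = -19/9.
right: (-8)·(2/3) + (3)·(1/9) + (5)·(2/9) = -35/9.
The best pure response is left with expected payoff 10/3.

10/3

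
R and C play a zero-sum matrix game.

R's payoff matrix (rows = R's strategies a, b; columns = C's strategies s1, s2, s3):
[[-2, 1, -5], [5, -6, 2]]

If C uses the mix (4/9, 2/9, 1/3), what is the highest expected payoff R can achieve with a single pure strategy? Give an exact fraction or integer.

a: (-2)·(4/9) + (1)·(2/9) + (-5)·(1/3) = -7/3.
b: (5)·(4/9) + (-6)·(2/9) + (2)·(1/3) = 14/9.
The best pure response is b with expected payoff 14/9.

14/9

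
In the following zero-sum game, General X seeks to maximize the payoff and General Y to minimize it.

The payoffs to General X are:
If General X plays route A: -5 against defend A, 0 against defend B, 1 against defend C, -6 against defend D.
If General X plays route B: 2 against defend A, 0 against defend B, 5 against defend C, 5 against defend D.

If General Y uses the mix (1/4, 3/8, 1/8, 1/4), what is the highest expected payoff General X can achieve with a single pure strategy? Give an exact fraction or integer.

19/8

route A: (-5)·(1/4) + (0)·(3/8) + (1)·(1/8) + (-6)·(1/4) = -21/8.
route B: (2)·(1/4) + (0)·(3/8) + (5)·(1/8) + (5)·(1/4) = 19/8.
The best pure response is route B with expected payoff 19/8.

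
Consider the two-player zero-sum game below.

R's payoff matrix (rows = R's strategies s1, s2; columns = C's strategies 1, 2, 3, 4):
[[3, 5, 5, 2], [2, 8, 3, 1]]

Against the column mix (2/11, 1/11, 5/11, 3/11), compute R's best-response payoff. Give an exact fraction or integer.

s1: (3)·(2/11) + (5)·(1/11) + (5)·(5/11) + (2)·(3/11) = 42/11.
s2: (2)·(2/11) + (8)·(1/11) + (3)·(5/11) + (1)·(3/11) = 30/11.
The best pure response is s1 with expected payoff 42/11.

42/11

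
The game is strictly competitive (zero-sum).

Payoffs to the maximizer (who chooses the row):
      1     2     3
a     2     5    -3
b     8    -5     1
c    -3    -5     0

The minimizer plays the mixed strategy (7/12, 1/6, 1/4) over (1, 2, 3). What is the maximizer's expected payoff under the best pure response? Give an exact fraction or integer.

a: (2)·(7/12) + (5)·(1/6) + (-3)·(1/4) = 5/4.
b: (8)·(7/12) + (-5)·(1/6) + (1)·(1/4) = 49/12.
c: (-3)·(7/12) + (-5)·(1/6) + (0)·(1/4) = -31/12.
The best pure response is b with expected payoff 49/12.

49/12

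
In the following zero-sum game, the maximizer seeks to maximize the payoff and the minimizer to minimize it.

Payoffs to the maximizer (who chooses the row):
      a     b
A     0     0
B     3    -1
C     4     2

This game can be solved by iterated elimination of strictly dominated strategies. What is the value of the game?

2

Row B is strictly dominated by row C (4>3, 2>-1); eliminate B.
Row A is strictly dominated by row C (4>0, 2>0); eliminate A.
Column a is strictly dominated by b for the minimizer (2<4); eliminate a.
Only (C, b) remains, with payoff 2.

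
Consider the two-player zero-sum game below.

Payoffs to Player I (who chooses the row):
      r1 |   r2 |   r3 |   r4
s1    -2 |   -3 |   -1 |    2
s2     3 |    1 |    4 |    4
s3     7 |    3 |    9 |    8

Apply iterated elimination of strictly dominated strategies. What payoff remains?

Row s2 is strictly dominated by row s3 (7>3, 3>1, 9>4, 8>4); eliminate s2.
Row s1 is strictly dominated by row s3 (7>-2, 3>-3, 9>-1, 8>2); eliminate s1.
Column r1 is strictly dominated by r2 for Player II (3<7); eliminate r1.
Column r4 is strictly dominated by r2 for Player II (3<8); eliminate r4.
Column r3 is strictly dominated by r2 for Player II (3<9); eliminate r3.
Only (s3, r2) remains, with payoff 3.

3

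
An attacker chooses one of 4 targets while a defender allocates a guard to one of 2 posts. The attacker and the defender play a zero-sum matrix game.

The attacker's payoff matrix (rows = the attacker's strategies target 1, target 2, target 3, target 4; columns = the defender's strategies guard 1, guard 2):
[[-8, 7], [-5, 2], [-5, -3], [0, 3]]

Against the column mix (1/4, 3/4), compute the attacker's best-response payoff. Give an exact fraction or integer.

target 1: (-8)·(1/4) + (7)·(3/4) = 13/4.
target 2: (-5)·(1/4) + (2)·(3/4) = 1/4.
target 3: (-5)·(1/4) + (-3)·(3/4) = -7/2.
target 4: (0)·(1/4) + (3)·(3/4) = 9/4.
The best pure response is target 1 with expected payoff 13/4.

13/4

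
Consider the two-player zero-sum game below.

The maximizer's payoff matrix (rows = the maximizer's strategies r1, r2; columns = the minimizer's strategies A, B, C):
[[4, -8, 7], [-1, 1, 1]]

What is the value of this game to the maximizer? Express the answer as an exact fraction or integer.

Column C is strictly dominated by A for the minimizer (it gives the maximizer more in every row).
The remaining 2×2 game on (r1, r2) × (A, B) has no saddle point. Let the maximizer play r1 with probability p; indifference gives 4p − (1−p) = −8p + (1−p), so p = 1/7.
Similarly the minimizer's optimal q on A is 9/14, and the value is 4·(9/14) + (-8)·(5/14) = -2/7.

-2/7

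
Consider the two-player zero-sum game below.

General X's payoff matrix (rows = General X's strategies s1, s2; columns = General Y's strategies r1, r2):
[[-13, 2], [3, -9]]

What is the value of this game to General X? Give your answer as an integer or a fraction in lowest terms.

-37/9

Row minima are -13 and -9, so General X's maximin is -9; column maxima are 3 and 2, so General Y's minimax is 2. These differ, so the equilibrium is in mixed strategies.
Let General X play s1 with probability p. General Y is indifferent when −13p + 3(1−p) = 2p − 9(1−p), giving p = 4/9.
Let General Y play r1 with probability q. General X is indifferent when −13q + 2(1−q) = 3q − 9(1−q), giving q = 11/27.
The value is -13·(11/27) + (2)·(16/27) = -37/9.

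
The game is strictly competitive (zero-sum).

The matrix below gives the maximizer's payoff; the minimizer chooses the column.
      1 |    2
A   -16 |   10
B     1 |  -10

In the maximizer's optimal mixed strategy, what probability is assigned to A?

11/37

Row minima are -16 and -10, so the maximizer's maximin is -10; column maxima are 1 and 10, so the minimizer's minimax is 1. These differ, so the equilibrium is in mixed strategies.
Let the maximizer play A with probability p. The minimizer is indifferent when −16p + (1−p) = 10p − 10(1−p), giving p = 11/37.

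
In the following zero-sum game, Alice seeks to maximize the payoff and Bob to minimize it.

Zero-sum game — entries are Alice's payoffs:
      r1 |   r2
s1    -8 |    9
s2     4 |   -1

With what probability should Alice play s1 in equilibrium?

Row minima are -8 and -1, so Alice's maximin is -1; column maxima are 4 and 9, so Bob's minimax is 4. These differ, so the equilibrium is in mixed strategies.
Let Alice play s1 with probability p. Bob is indifferent when −8p + 4(1−p) = 9p − (1−p), giving p = 5/22.

5/22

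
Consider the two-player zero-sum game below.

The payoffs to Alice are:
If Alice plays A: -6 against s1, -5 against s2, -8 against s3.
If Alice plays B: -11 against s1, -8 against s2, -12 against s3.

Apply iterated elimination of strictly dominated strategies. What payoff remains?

Column s1 is strictly dominated by s3 for Bob (-8<-6, -12<-11); eliminate s1.
Row B is strictly dominated by row A (-5>-8, -8>-12); eliminate B.
Column s2 is strictly dominated by s3 for Bob (-8<-5); eliminate s2.
Only (A, s3) remains, with payoff -8.

-8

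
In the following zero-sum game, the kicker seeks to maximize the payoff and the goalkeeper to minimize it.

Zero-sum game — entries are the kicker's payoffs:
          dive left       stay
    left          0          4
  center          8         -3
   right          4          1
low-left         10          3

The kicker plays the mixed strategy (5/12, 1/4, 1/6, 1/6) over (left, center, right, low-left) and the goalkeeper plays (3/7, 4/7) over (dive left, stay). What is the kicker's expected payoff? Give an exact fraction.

58/21

Against (3/7, 4/7), each row's expected payoff is left: 16/7; center: 12/7; right: 16/7; low-left: 6.
Taking the (5/12, 1/4, 1/6, 1/6)-weighted average: (5/12)·(16/7) + (1/4)·(12/7) + (1/6)·(16/7) + (1/6)·(6) = 58/21.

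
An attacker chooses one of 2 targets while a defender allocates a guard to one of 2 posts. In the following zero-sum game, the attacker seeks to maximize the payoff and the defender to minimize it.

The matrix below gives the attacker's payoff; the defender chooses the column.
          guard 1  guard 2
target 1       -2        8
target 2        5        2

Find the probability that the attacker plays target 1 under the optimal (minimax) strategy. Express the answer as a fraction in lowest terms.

3/13

Row minima are -2 and 2, so the attacker's maximin is 2; column maxima are 5 and 8, so the defender's minimax is 5. These differ, so the equilibrium is in mixed strategies.
Let the attacker play target 1 with probability p. The defender is indifferent when −2p + 5(1−p) = 8p + 2(1−p), giving p = 3/13.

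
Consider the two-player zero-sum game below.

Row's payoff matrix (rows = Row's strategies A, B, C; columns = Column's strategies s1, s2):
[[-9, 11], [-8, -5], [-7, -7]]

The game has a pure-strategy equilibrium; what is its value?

Row minima: -9, -8, -7 → Row's maximin is -7.
Column maxima: -7, 11 → Column's minimax is -7.
They coincide at (C, s1), so the value is -7.

-7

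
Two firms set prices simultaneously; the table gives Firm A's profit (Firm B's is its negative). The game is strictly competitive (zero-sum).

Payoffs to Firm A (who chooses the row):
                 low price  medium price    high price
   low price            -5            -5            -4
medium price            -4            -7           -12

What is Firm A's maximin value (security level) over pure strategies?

The worst-case payoff for each row is low price: -5, medium price: -12.
The best of these is -5.

-5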